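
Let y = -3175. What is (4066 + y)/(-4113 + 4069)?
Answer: -81/4 ≈ -20.250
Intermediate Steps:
(4066 + y)/(-4113 + 4069) = (4066 - 3175)/(-4113 + 4069) = 891/(-44) = 891*(-1/44) = -81/4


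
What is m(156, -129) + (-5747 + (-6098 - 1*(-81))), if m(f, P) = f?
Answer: -11608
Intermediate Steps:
m(156, -129) + (-5747 + (-6098 - 1*(-81))) = 156 + (-5747 + (-6098 - 1*(-81))) = 156 + (-5747 + (-6098 + 81)) = 156 + (-5747 - 6017) = 156 - 11764 = -11608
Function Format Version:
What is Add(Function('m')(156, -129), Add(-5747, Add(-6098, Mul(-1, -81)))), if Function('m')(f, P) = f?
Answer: -11608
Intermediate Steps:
Add(Function('m')(156, -129), Add(-5747, Add(-6098, Mul(-1, -81)))) = Add(156, Add(-5747, Add(-6098, Mul(-1, -81)))) = Add(156, Add(-5747, Add(-6098, 81))) = Add(156, Add(-5747, -6017)) = Add(156, -11764) = -11608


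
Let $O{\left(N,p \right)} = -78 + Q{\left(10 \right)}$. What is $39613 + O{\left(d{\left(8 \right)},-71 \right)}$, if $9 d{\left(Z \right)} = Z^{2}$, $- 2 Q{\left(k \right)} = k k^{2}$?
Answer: $39035$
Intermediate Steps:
$Q{\left(k \right)} = - \frac{k^{3}}{2}$ ($Q{\left(k \right)} = - \frac{k k^{2}}{2} = - \frac{k^{3}}{2}$)
$d{\left(Z \right)} = \frac{Z^{2}}{9}$
$O{\left(N,p \right)} = -578$ ($O{\left(N,p \right)} = -78 - \frac{10^{3}}{2} = -78 - 500 = -578$)
$39613 + O{\left(d{\left(8 \right)},-71 \right)} = 39613 - 578 = 39035$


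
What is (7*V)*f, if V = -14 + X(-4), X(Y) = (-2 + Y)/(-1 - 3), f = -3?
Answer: 525/2 ≈ 262.50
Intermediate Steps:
X(Y) = ½ - Y/4 (X(Y) = (-2 + Y)/(-4) = (-2 + Y)*(-¼) = ½ - Y/4)
V = -25/2 (V = -14 + (½ - ¼*(-4)) = -14 + (½ + 1) = -14 + 3/2 = -25/2 ≈ -12.500)
(7*V)*f = (7*(-25/2))*(-3) = -175/2*(-3) = 525/2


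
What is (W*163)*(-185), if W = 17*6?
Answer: -3075810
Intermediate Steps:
W = 102
(W*163)*(-185) = (102*163)*(-185) = 16626*(-185) = -3075810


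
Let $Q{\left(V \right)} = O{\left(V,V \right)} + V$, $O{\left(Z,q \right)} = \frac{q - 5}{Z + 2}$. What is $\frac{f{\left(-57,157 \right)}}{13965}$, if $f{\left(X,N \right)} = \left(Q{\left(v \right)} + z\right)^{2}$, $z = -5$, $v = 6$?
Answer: $\frac{27}{297920} \approx 9.0628 \cdot 10^{-5}$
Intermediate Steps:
$O{\left(Z,q \right)} = \frac{-5 + q}{2 + Z}$
$Q{\left(V \right)} = V + \frac{-5 + V}{2 + V}$ ($Q{\left(V \right)} = \frac{-5 + V}{2 + V} + V = V + \frac{-5 + V}{2 + V}$)
$f{\left(X,N \right)} = \frac{81}{64}$ ($f{\left(X,N \right)} = \left(\frac{-5 + 6 + 6 \left(2 + 6\right)}{2 + 6} - 5\right)^{2} = \left(\frac{-5 + 6 + 6 \cdot 8}{8} - 5\right)^{2} = \left(\frac{-5 + 6 + 48}{8} - 5\right)^{2} = \left(\frac{1}{8} \cdot 49 - 5\right)^{2} = \left(\frac{49}{8} - 5\right)^{2} = \left(\frac{9}{8}\right)^{2} = \frac{81}{64}$)
$\frac{f{\left(-57,157 \right)}}{13965} = \frac{81}{64 \cdot 13965} = \frac{81}{64} \cdot \frac{1}{13965} = \frac{27}{297920}$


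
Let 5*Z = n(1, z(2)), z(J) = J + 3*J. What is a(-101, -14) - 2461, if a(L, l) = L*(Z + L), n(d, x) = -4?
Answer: 39104/5 ≈ 7820.8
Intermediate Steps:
z(J) = 4*J
Z = -4/5 (Z = (1/5)*(-4) = -4/5 ≈ -0.80000)
a(L, l) = L*(-4/5 + L)
a(-101, -14) - 2461 = (1/5)*(-101)*(-4 + 5*(-101)) - 2461 = (1/5)*(-101)*(-4 - 505) - 2461 = (1/5)*(-101)*(-509) - 2461 = 51409/5 - 2461 = 39104/5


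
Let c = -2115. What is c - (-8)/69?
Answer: -145927/69 ≈ -2114.9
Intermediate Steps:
c - (-8)/69 = -2115 - (-8)/69 = -2115 - 1*(-8/69) = -2115 + 8/69 = -145927/69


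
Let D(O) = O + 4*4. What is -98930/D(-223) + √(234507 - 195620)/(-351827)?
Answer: 98930/207 - √38887/351827 ≈ 477.92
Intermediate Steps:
D(O) = 16 + O (D(O) = O + 16 = 16 + O)
-98930/D(-223) + √(234507 - 195620)/(-351827) = -98930/(16 - 223) + √(234507 - 195620)/(-351827) = -98930/(-207) + √38887*(-1/351827) = -98930*(-1/207) - √38887/351827 = 98930/207 - √38887/351827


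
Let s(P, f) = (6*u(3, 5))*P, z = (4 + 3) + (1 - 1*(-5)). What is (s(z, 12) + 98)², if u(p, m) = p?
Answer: 110224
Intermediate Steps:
z = 13 (z = 7 + (1 + 5) = 7 + 6 = 13)
s(P, f) = 18*P (s(P, f) = (6*3)*P = 18*P)
(s(z, 12) + 98)² = (18*13 + 98)² = (234 + 98)² = 332² = 110224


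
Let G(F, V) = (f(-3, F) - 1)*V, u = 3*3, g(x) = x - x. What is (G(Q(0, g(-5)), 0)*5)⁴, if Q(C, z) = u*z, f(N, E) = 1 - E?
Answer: 0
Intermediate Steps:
g(x) = 0
u = 9
Q(C, z) = 9*z
G(F, V) = -F*V (G(F, V) = ((1 - F) - 1)*V = (-F)*V = -F*V)
(G(Q(0, g(-5)), 0)*5)⁴ = (-1*9*0*0*5)⁴ = (-1*0*0*5)⁴ = (0*5)⁴ = 0⁴ = 0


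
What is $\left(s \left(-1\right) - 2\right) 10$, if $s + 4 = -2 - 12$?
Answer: $160$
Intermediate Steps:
$s = -18$ ($s = -4 - 14 = -18$)
$\left(s \left(-1\right) - 2\right) 10 = \left(\left(-18\right) \left(-1\right) - 2\right) 10 = \left(18 - 2\right) 10 = 16 \cdot 10 = 160$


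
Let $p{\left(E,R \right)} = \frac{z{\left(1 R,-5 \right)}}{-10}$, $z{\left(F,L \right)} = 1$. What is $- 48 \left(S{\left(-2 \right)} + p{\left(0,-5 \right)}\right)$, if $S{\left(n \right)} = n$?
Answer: $\frac{504}{5} \approx 100.8$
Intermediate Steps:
$p{\left(E,R \right)} = - \frac{1}{10}$ ($p{\left(E,R \right)} = 1 \frac{1}{-10} = 1 \left(- \frac{1}{10}\right) = - \frac{1}{10}$)
$- 48 \left(S{\left(-2 \right)} + p{\left(0,-5 \right)}\right) = - 48 \left(-2 - \frac{1}{10}\right) = \left(-48\right) \left(- \frac{21}{10}\right) = \frac{504}{5}$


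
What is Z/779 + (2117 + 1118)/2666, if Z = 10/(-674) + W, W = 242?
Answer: 26016379/17070398 ≈ 1.5241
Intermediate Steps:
Z = 81549/337 (Z = 10/(-674) + 242 = 10*(-1/674) + 242 = -5/337 + 242 = 81549/337 ≈ 241.99)
Z/779 + (2117 + 1118)/2666 = (81549/337)/779 + (2117 + 1118)/2666 = (81549/337)*(1/779) + 3235*(1/2666) = 1989/6403 + 3235/2666 = 26016379/17070398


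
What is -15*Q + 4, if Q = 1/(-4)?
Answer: 31/4 ≈ 7.7500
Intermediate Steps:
Q = -¼ ≈ -0.25000
-15*Q + 4 = -15*(-¼) + 4 = 15/4 + 4 = 31/4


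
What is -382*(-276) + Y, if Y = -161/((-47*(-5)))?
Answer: 24776359/235 ≈ 1.0543e+5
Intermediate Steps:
Y = -161/235 ≈ -0.68511
-382*(-276) + Y = -382*(-276) - 161/235 = 105432 - 161/235 = 24776359/235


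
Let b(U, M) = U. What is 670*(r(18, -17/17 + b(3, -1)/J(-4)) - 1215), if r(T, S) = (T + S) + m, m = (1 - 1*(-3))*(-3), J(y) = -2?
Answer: -811705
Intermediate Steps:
m = -12 (m = (1 + 3)*(-3) = 4*(-3) = -12)
r(T, S) = -12 + S + T (r(T, S) = (T + S) - 12 = (S + T) - 12 = -12 + S + T)
670*(r(18, -17/17 + b(3, -1)/J(-4)) - 1215) = 670*((-12 + (-17/17 + 3/(-2)) + 18) - 1215) = 670*((-12 + (-17*1/17 + 3*(-½)) + 18) - 1215) = 670*((-12 + (-1 - 3/2) + 18) - 1215) = 670*((-12 - 5/2 + 18) - 1215) = 670*(7/2 - 1215) = 670*(-2423/2) = -811705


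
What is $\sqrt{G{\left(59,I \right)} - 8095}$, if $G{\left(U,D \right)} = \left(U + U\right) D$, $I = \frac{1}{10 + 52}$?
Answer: $\frac{i \sqrt{7777466}}{31} \approx 89.962 i$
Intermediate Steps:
$I = \frac{1}{62} \approx 0.016129$
$G{\left(U,D \right)} = 2 D U$ ($G{\left(U,D \right)} = 2 U D = 2 D U$)
$\sqrt{G{\left(59,I \right)} - 8095} = \sqrt{2 \cdot \frac{1}{62} \cdot 59 - 8095} = \sqrt{\frac{59}{31} - 8095} = \sqrt{- \frac{250886}{31}} = \frac{i \sqrt{7777466}}{31}$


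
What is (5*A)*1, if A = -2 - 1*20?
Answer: -110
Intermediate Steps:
A = -22 (A = -2 - 20 = -22)
(5*A)*1 = (5*(-22))*1 = -110*1 = -110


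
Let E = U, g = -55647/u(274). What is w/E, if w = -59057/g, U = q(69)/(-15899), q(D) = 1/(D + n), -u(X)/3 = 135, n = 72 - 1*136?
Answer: 23473681075/687 ≈ 3.4168e+7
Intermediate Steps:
n = -64 (n = 72 - 136 = -64)
u(X) = -405 (u(X) = -3*135 = -405)
g = 687/5 (g = -55647/(-405) = -55647*(-1/405) = 687/5 ≈ 137.40)
q(D) = 1/(-64 + D) (q(D) = 1/(D - 64) = 1/(-64 + D))
U = -1/79495 (U = 1/((-64 + 69)*(-15899)) = -1/15899/5 = (1/5)*(-1/15899) = -1/79495 ≈ -1.2579e-5)
w = -295285/687 (w = -59057/687/5 = -59057*5/687 = -295285/687 ≈ -429.82)
E = -1/79495 ≈ -1.2579e-5
w/E = -295285/(687*(-1/79495)) = -295285/687*(-79495) = 23473681075/687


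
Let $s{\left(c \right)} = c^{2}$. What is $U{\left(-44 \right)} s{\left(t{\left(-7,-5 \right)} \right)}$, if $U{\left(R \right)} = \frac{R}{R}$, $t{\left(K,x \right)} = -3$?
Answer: $9$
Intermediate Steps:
$U{\left(R \right)} = 1$
$U{\left(-44 \right)} s{\left(t{\left(-7,-5 \right)} \right)} = 1 \left(-3\right)^{2} = 1 \cdot 9 = 9$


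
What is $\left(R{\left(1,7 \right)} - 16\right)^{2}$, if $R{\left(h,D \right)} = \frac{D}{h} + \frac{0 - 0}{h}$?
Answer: $81$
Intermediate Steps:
$R{\left(h,D \right)} = \frac{D}{h}$ ($R{\left(h,D \right)} = \frac{D}{h} + \frac{0 + 0}{h} = \frac{D}{h} + \frac{0}{h} = \frac{D}{h} + 0 = \frac{D}{h}$)
$\left(R{\left(1,7 \right)} - 16\right)^{2} = \left(\frac{7}{1} - 16\right)^{2} = \left(7 \cdot 1 - 16\right)^{2} = \left(7 - 16\right)^{2} = \left(-9\right)^{2} = 81$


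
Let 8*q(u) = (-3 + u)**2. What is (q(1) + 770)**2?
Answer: 2374681/4 ≈ 5.9367e+5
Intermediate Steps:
q(u) = (-3 + u)**2/8
(q(1) + 770)**2 = ((-3 + 1)**2/8 + 770)**2 = ((1/8)*(-2)**2 + 770)**2 = ((1/8)*4 + 770)**2 = (1/2 + 770)**2 = (1541/2)**2 = 2374681/4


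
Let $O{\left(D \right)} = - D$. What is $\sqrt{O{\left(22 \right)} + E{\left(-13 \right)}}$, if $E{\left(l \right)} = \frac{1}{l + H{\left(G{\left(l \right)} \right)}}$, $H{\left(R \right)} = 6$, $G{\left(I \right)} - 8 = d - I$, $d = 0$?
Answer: $\frac{i \sqrt{1085}}{7} \approx 4.7056 i$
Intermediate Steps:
$G{\left(I \right)} = 8 - I$ ($G{\left(I \right)} = 8 + \left(0 - I\right) = 8 - I$)
$E{\left(l \right)} = \frac{1}{6 + l}$ ($E{\left(l \right)} = \frac{1}{l + 6} = \frac{1}{6 + l}$)
$\sqrt{O{\left(22 \right)} + E{\left(-13 \right)}} = \sqrt{\left(-1\right) 22 + \frac{1}{6 - 13}} = \sqrt{-22 + \frac{1}{-7}} = \sqrt{-22 - \frac{1}{7}} = \sqrt{- \frac{155}{7}} = \frac{i \sqrt{1085}}{7}$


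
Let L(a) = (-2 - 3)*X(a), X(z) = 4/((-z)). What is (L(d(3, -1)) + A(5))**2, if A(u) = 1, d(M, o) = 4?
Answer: 36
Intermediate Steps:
X(z) = -4/z (X(z) = 4*(-1/z) = -4/z)
L(a) = 20/a (L(a) = (-2 - 3)*(-4/a) = -(-20)/a = 20/a)
(L(d(3, -1)) + A(5))**2 = (20/4 + 1)**2 = (20*(1/4) + 1)**2 = (5 + 1)**2 = 6**2 = 36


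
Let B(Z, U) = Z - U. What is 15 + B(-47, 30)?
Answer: -62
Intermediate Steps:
15 + B(-47, 30) = 15 + (-47 - 1*30) = 15 + (-47 - 30) = 15 - 77 = -62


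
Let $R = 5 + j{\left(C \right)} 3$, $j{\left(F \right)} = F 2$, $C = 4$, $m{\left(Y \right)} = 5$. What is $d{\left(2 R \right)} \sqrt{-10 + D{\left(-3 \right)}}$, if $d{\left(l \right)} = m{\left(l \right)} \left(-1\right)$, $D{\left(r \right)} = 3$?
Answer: $- 5 i \sqrt{7} \approx - 13.229 i$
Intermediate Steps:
$j{\left(F \right)} = 2 F$
$R = 29$ ($R = 5 + 2 \cdot 4 \cdot 3 = 5 + 8 \cdot 3 = 5 + 24 = 29$)
$d{\left(l \right)} = -5$ ($d{\left(l \right)} = 5 \left(-1\right) = -5$)
$d{\left(2 R \right)} \sqrt{-10 + D{\left(-3 \right)}} = - 5 \sqrt{-10 + 3} = - 5 \sqrt{-7} = - 5 i \sqrt{7}$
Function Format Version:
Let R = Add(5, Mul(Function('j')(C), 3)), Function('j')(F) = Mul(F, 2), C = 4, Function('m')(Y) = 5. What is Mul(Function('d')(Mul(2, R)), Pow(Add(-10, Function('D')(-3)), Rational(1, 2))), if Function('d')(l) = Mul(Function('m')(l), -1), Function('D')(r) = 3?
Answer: Mul(-5, I, Pow(7, Rational(1, 2))) ≈ Mul(-13.229, I)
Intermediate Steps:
Function('j')(F) = Mul(2, F)
R = 29 (R = Add(5, Mul(Mul(2, 4), 3)) = Add(5, Mul(8, 3)) = Add(5, 24) = 29)
Function('d')(l) = -5 (Function('d')(l) = Mul(5, -1) = -5)
Mul(Function('d')(Mul(2, R)), Pow(Add(-10, Function('D')(-3)), Rational(1, 2))) = Mul(-5, Pow(Add(-10, 3), Rational(1, 2))) = Mul(-5, Pow(-7, Rational(1, 2))) = Mul(-5, Mul(I, Pow(7, Rational(1, 2)))) = Mul(-5, I, Pow(7, Rational(1, 2)))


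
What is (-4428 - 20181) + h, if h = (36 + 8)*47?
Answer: -22541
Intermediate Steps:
h = 2068 (h = 44*47 = 2068)
(-4428 - 20181) + h = (-4428 - 20181) + 2068 = -24609 + 2068 = -22541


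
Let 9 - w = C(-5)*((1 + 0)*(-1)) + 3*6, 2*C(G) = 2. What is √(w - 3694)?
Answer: I*√3702 ≈ 60.844*I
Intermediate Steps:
C(G) = 1 (C(G) = (½)*2 = 1)
w = -8 (w = 9 - (1*((1 + 0)*(-1)) + 3*6) = 9 - (1*(1*(-1)) + 18) = 9 - (1*(-1) + 18) = 9 - (-1 + 18) = 9 - 1*17 = 9 - 17 = -8)
√(w - 3694) = √(-8 - 3694) = √(-3702) = I*√3702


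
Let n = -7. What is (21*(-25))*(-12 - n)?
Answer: 2625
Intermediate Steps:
(21*(-25))*(-12 - n) = (21*(-25))*(-12 - 1*(-7)) = -525*(-12 + 7) = -525*(-5) = 2625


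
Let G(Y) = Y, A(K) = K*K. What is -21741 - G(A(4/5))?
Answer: -543541/25 ≈ -21742.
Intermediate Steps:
A(K) = K²
-21741 - G(A(4/5)) = -21741 - (4/5)² = -21741 - (4*(⅕))² = -21741 - (⅘)² = -21741 - 1*16/25 = -21741 - 16/25 = -543541/25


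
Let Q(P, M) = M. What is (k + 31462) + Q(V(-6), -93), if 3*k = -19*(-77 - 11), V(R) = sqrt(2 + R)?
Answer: 95779/3 ≈ 31926.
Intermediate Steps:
k = 1672/3 (k = (-19*(-77 - 11))/3 = (-19*(-88))/3 = (1/3)*1672 = 1672/3 ≈ 557.33)
(k + 31462) + Q(V(-6), -93) = (1672/3 + 31462) - 93 = 96058/3 - 93 = 95779/3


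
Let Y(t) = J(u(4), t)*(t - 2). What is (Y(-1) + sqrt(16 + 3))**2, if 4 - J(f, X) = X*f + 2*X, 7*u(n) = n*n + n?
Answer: 35527/49 - 372*sqrt(19)/7 ≈ 493.40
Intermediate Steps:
u(n) = n/7 + n**2/7 (u(n) = (n*n + n)/7 = (n**2 + n)/7 = (n + n**2)/7 = n/7 + n**2/7)
J(f, X) = 4 - 2*X - X*f (J(f, X) = 4 - (X*f + 2*X) = 4 - (2*X + X*f) = 4 + (-2*X - X*f) = 4 - 2*X - X*f)
Y(t) = (-2 + t)*(4 - 34*t/7) (Y(t) = (4 - 2*t - t*(1/7)*4*(1 + 4))*(t - 2) = (4 - 2*t - t*(1/7)*4*5)*(-2 + t) = (4 - 2*t - 1*t*20/7)*(-2 + t) = (4 - 2*t - 20*t/7)*(-2 + t) = (4 - 34*t/7)*(-2 + t) = (-2 + t)*(4 - 34*t/7))
(Y(-1) + sqrt(16 + 3))**2 = ((-8 - 34/7*(-1)**2 + (96/7)*(-1)) + sqrt(16 + 3))**2 = ((-8 - 34/7*1 - 96/7) + sqrt(19))**2 = ((-8 - 34/7 - 96/7) + sqrt(19))**2 = (-186/7 + sqrt(19))**2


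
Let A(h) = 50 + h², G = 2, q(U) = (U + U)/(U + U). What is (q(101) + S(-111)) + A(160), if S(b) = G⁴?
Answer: 25667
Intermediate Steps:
q(U) = 1 (q(U) = (2*U)/((2*U)) = (2*U)*(1/(2*U)) = 1)
S(b) = 16 (S(b) = 2⁴ = 16)
(q(101) + S(-111)) + A(160) = (1 + 16) + (50 + 160²) = 17 + (50 + 25600) = 17 + 25650 = 25667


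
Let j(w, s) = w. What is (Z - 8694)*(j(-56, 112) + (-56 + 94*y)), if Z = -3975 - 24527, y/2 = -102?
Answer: 717436448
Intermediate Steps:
y = -204 (y = 2*(-102) = -204)
Z = -28502
(Z - 8694)*(j(-56, 112) + (-56 + 94*y)) = (-28502 - 8694)*(-56 + (-56 + 94*(-204))) = -37196*(-56 + (-56 - 19176)) = -37196*(-56 - 19232) = -37196*(-19288) = 717436448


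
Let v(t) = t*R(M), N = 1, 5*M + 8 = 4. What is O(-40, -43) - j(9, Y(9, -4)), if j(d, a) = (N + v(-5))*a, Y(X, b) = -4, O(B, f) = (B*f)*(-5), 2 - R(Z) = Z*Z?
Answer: -43116/5 ≈ -8623.2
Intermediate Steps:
M = -4/5 (M = -8/5 + (1/5)*4 = -8/5 + 4/5 = -4/5 ≈ -0.80000)
R(Z) = 2 - Z**2 (R(Z) = 2 - Z*Z = 2 - Z**2)
v(t) = 34*t/25 (v(t) = t*(2 - (-4/5)**2) = t*(2 - 1*16/25) = t*(2 - 16/25) = t*(34/25) = 34*t/25)
O(B, f) = -5*B*f
j(d, a) = -29*a/5 (j(d, a) = (1 + (34/25)*(-5))*a = (1 - 34/5)*a = -29*a/5)
O(-40, -43) - j(9, Y(9, -4)) = -5*(-40)*(-43) - (-29)*(-4)/5 = -8600 - 1*116/5 = -8600 - 116/5 = -43116/5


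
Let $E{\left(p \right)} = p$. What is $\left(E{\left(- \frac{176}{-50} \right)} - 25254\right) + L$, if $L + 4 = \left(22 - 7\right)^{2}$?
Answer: $- \frac{625737}{25} \approx -25029.0$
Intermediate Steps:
$L = 221$ ($L = -4 + \left(22 - 7\right)^{2} = -4 + 15^{2} = -4 + 225 = 221$)
$\left(E{\left(- \frac{176}{-50} \right)} - 25254\right) + L = \left(- \frac{176}{-50} - 25254\right) + 221 = \left(\left(-176\right) \left(- \frac{1}{50}\right) - 25254\right) + 221 = \left(\frac{88}{25} - 25254\right) + 221 = - \frac{631262}{25} + 221 = - \frac{625737}{25}$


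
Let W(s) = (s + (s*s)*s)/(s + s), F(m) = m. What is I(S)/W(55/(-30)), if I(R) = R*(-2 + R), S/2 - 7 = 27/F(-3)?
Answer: 1728/157 ≈ 11.006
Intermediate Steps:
S = -4 (S = 14 + 2*(27/(-3)) = 14 + 2*(27*(-1/3)) = 14 + 2*(-9) = 14 - 18 = -4)
W(s) = (s + s**3)/(2*s) (W(s) = (s + s**2*s)/((2*s)) = (s + s**3)*(1/(2*s)) = (s + s**3)/(2*s))
I(S)/W(55/(-30)) = (-4*(-2 - 4))/(1/2 + (55/(-30))**2/2) = (-4*(-6))/(1/2 + (55*(-1/30))**2/2) = 24/(1/2 + (-11/6)**2/2) = 24/(1/2 + (1/2)*(121/36)) = 24/(1/2 + 121/72) = 24/(157/72) = 24*(72/157) = 1728/157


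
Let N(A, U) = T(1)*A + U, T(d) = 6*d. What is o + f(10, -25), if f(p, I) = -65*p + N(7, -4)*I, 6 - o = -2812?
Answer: 1218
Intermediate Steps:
o = 2818 (o = 6 - 1*(-2812) = 6 + 2812 = 2818)
N(A, U) = U + 6*A (N(A, U) = (6*1)*A + U = 6*A + U = U + 6*A)
f(p, I) = -65*p + 38*I (f(p, I) = -65*p + (-4 + 6*7)*I = -65*p + (-4 + 42)*I = -65*p + 38*I)
o + f(10, -25) = 2818 + (-65*10 + 38*(-25)) = 2818 + (-650 - 950) = 2818 - 1600 = 1218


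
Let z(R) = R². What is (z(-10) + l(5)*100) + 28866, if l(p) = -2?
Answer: 28766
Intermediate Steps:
(z(-10) + l(5)*100) + 28866 = ((-10)² - 2*100) + 28866 = (100 - 200) + 28866 = -100 + 28866 = 28766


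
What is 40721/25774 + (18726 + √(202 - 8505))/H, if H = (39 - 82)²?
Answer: 557937053/47656126 + 19*I*√23/1849 ≈ 11.708 + 0.049281*I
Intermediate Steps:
H = 1849 (H = (-43)² = 1849)
40721/25774 + (18726 + √(202 - 8505))/H = 40721/25774 + (18726 + √(202 - 8505))/1849 = 40721*(1/25774) + (18726 + √(-8303))*(1/1849) = 40721/25774 + (18726 + 19*I*√23)*(1/1849) = 40721/25774 + (18726/1849 + 19*I*√23/1849) = 557937053/47656126 + 19*I*√23/1849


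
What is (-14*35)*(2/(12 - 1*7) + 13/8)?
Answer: -3969/4 ≈ -992.25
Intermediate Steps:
(-14*35)*(2/(12 - 1*7) + 13/8) = -490*(2/(12 - 7) + 13*(1/8)) = -490*(2/5 + 13/8) = -490*81/40 = -3969/4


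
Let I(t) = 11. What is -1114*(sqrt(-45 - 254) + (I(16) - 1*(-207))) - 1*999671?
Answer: -1242523 - 1114*I*sqrt(299) ≈ -1.2425e+6 - 19263.0*I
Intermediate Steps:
-1114*(sqrt(-45 - 254) + (I(16) - 1*(-207))) - 1*999671 = -1114*(sqrt(-45 - 254) + (11 - 1*(-207))) - 1*999671 = -1114*(sqrt(-299) + (11 + 207)) - 999671 = -1114*(I*sqrt(299) + 218) - 999671 = -1114*(218 + I*sqrt(299)) - 999671 = (-242852 - 1114*I*sqrt(299)) - 999671 = -1242523 - 1114*I*sqrt(299)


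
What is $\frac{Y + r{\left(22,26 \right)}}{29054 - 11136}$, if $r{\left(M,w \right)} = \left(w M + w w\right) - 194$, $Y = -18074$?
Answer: $- \frac{8510}{8959} \approx -0.94988$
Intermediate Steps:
$r{\left(M,w \right)} = -194 + w^{2} + M w$ ($r{\left(M,w \right)} = \left(M w + w^{2}\right) - 194 = \left(w^{2} + M w\right) - 194 = -194 + w^{2} + M w$)
$\frac{Y + r{\left(22,26 \right)}}{29054 - 11136} = \frac{-18074 + \left(-194 + 26^{2} + 22 \cdot 26\right)}{29054 - 11136} = \frac{-18074 + \left(-194 + 676 + 572\right)}{17918} = \left(-18074 + 1054\right) \frac{1}{17918} = \left(-17020\right) \frac{1}{17918} = - \frac{8510}{8959}$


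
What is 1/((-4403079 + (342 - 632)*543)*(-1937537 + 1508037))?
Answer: 1/1958755795500 ≈ 5.1053e-13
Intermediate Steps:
1/((-4403079 + (342 - 632)*543)*(-1937537 + 1508037)) = 1/((-4403079 - 290*543)*(-429500)) = 1/((-4403079 - 157470)*(-429500)) = 1/(-4560549*(-429500)) = 1/1958755795500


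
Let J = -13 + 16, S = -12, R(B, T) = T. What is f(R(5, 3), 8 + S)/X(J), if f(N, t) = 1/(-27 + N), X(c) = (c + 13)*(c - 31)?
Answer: 1/10752 ≈ 9.3006e-5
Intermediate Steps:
J = 3
X(c) = (-31 + c)*(13 + c) (X(c) = (13 + c)*(-31 + c) = (-31 + c)*(13 + c))
f(R(5, 3), 8 + S)/X(J) = 1/((-27 + 3)*(-403 + 3**2 - 18*3)) = 1/((-24)*(-403 + 9 - 54)) = -1/24/(-448) = -1/24*(-1/448) = 1/10752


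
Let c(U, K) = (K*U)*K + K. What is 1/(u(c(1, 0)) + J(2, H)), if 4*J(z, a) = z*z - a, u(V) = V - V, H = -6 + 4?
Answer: ⅔ ≈ 0.66667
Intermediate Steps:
c(U, K) = K + U*K² (c(U, K) = U*K² + K = K + U*K²)
H = -2
u(V) = 0
J(z, a) = -a/4 + z²/4 (J(z, a) = (z*z - a)/4 = (z² - a)/4 = -a/4 + z²/4)
1/(u(c(1, 0)) + J(2, H)) = 1/(0 + (-¼*(-2) + (¼)*2²)) = 1/(0 + (½ + (¼)*4)) = 1/(0 + (½ + 1)) = 1/(0 + 3/2) = 1/(3/2) = ⅔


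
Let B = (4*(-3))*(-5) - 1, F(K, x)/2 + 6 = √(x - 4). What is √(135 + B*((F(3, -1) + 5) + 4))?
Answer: √(-42 + 118*I*√5) ≈ 10.611 + 12.433*I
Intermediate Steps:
F(K, x) = -12 + 2*√(-4 + x) (F(K, x) = -12 + 2*√(x - 4) = -12 + 2*√(-4 + x))
B = 59 (B = -12*(-5) - 1 = 60 - 1 = 59)
√(135 + B*((F(3, -1) + 5) + 4)) = √(135 + 59*(((-12 + 2*√(-4 - 1)) + 5) + 4)) = √(135 + 59*(((-12 + 2*√(-5)) + 5) + 4)) = √(135 + 59*(((-12 + 2*(I*√5)) + 5) + 4)) = √(135 + 59*(((-12 + 2*I*√5) + 5) + 4)) = √(135 + 59*((-7 + 2*I*√5) + 4)) = √(135 + 59*(-3 + 2*I*√5)) = √(135 + (-177 + 118*I*√5)) = √(-42 + 118*I*√5)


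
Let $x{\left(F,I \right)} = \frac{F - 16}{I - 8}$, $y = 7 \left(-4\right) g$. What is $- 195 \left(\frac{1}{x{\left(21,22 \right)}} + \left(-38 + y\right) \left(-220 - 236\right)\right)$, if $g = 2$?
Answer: $-8359026$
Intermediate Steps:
$y = -56$ ($y = 7 \left(-4\right) 2 = \left(-28\right) 2 = -56$)
$x{\left(F,I \right)} = \frac{-16 + F}{-8 + I}$
$- 195 \left(\frac{1}{x{\left(21,22 \right)}} + \left(-38 + y\right) \left(-220 - 236\right)\right) = - 195 \left(\frac{1}{\frac{1}{-8 + 22} \left(-16 + 21\right)} + \left(-38 - 56\right) \left(-220 - 236\right)\right) = - 195 \left(\frac{1}{\frac{1}{14} \cdot 5} - -42864\right) = - 195 \left(\frac{1}{\frac{1}{14} \cdot 5} + 42864\right) = - 195 \left(\frac{1}{\frac{5}{14}} + 42864\right) = - 195 \left(\frac{14}{5} + 42864\right) = \left(-195\right) \frac{214334}{5} = -8359026$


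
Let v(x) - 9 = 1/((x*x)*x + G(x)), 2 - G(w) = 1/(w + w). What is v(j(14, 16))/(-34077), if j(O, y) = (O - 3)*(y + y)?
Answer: -276339635255/1046313969621603 ≈ -0.00026411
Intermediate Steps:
j(O, y) = 2*y*(-3 + O) (j(O, y) = (-3 + O)*(2*y) = 2*y*(-3 + O))
G(w) = 2 - 1/(2*w) (G(w) = 2 - 1/(w + w) = 2 - 1/(2*w))
v(x) = 9 + 1/(2 + x³ - 1/(2*x)) (v(x) = 9 + 1/((x*x)*x + (2 - 1/(2*x))) = 9 + 1/(x²*x + (2 - 1/(2*x))) = 9 + 1/(x³ + (2 - 1/(2*x))) = 9 + 1/(2 + x³ - 1/(2*x)))
v(j(14, 16))/(-34077) = ((-9 + 18*(2*16*(-3 + 14))⁴ + 38*(2*16*(-3 + 14)))/(-1 + 2*(2*16*(-3 + 14))⁴ + 4*(2*16*(-3 + 14))))/(-34077) = ((-9 + 18*(2*16*11)⁴ + 38*(2*16*11))/(-1 + 2*(2*16*11)⁴ + 4*(2*16*11)))*(-1/34077) = ((-9 + 18*352⁴ + 38*352)/(-1 + 2*352⁴ + 4*352))*(-1/34077) = ((-9 + 18*15352201216 + 13376)/(-1 + 2*15352201216 + 1408))*(-1/34077) = ((-9 + 276339621888 + 13376)/(-1 + 30704402432 + 1408))*(-1/34077) = (276339635255/30704403839)*(-1/34077) = -276339635255/1046313969621603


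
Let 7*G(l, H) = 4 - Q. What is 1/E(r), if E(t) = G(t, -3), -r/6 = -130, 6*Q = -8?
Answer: 21/16 ≈ 1.3125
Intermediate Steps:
Q = -4/3 (Q = (⅙)*(-8) = -4/3 ≈ -1.3333)
r = 780 (r = -6*(-130) = 780)
G(l, H) = 16/21 (G(l, H) = (4 - 1*(-4/3))/7 = (4 + 4/3)/7 = (⅐)*(16/3) = 16/21)
E(t) = 16/21
1/E(r) = 1/(16/21) = 21/16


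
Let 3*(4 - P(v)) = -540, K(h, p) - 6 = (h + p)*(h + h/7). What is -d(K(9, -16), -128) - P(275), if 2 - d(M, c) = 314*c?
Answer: -40378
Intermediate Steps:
K(h, p) = 6 + 8*h*(h + p)/7 (K(h, p) = 6 + (h + p)*(h + h/7) = 6 + (h + p)*(8*h/7) = 6 + 8*h*(h + p)/7)
P(v) = 184 (P(v) = 4 - 1/3*(-540) = 4 + 180 = 184)
d(M, c) = 2 - 314*c
-d(K(9, -16), -128) - P(275) = -(2 - 314*(-128)) - 1*184 = -(2 + 40192) - 184 = -1*40194 - 184 = -40194 - 184 = -40378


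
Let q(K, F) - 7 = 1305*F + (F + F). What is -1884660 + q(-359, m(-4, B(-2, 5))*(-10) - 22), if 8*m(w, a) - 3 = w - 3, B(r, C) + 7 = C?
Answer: -1906872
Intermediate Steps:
B(r, C) = -7 + C
m(w, a) = w/8 (m(w, a) = 3/8 + (w - 3)/8 = 3/8 + (-3 + w)/8 = 3/8 + (-3/8 + w/8) = w/8)
q(K, F) = 7 + 1307*F (q(K, F) = 7 + (1305*F + (F + F)) = 7 + (1305*F + 2*F) = 7 + 1307*F)
-1884660 + q(-359, m(-4, B(-2, 5))*(-10) - 22) = -1884660 + (7 + 1307*(((⅛)*(-4))*(-10) - 22)) = -1884660 + (7 + 1307*(-½*(-10) - 22)) = -1884660 + (7 + 1307*(5 - 22)) = -1884660 + (7 + 1307*(-17)) = -1884660 + (7 - 22219) = -1884660 - 22212 = -1906872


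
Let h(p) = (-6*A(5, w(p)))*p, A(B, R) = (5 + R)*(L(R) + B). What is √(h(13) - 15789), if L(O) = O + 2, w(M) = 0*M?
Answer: I*√18519 ≈ 136.08*I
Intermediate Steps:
w(M) = 0
L(O) = 2 + O
A(B, R) = (5 + R)*(2 + B + R) (A(B, R) = (5 + R)*((2 + R) + B) = (5 + R)*(2 + B + R))
h(p) = -210*p (h(p) = (-6*(10 + 0² + 5*5 + 7*0 + 5*0))*p = (-6*(10 + 0 + 25 + 0 + 0))*p = (-6*35)*p = -210*p)
√(h(13) - 15789) = √(-210*13 - 15789) = √(-2730 - 15789) = √(-18519) = I*√18519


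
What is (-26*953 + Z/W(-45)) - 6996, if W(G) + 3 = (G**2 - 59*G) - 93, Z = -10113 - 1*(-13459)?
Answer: -72824335/2292 ≈ -31773.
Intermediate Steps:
Z = 3346 (Z = -10113 + 13459 = 3346)
W(G) = -96 + G**2 - 59*G (W(G) = -3 + ((G**2 - 59*G) - 93) = -3 + (-93 + G**2 - 59*G) = -96 + G**2 - 59*G)
(-26*953 + Z/W(-45)) - 6996 = (-26*953 + 3346/(-96 + (-45)**2 - 59*(-45))) - 6996 = (-24778 + 3346/(-96 + 2025 + 2655)) - 6996 = (-24778 + 3346/4584) - 6996 = (-24778 + 3346*(1/4584)) - 6996 = (-24778 + 1673/2292) - 6996 = -56789503/2292 - 6996 = -72824335/2292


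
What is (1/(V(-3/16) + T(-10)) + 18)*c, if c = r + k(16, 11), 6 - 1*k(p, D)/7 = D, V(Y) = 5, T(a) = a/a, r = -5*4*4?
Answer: -12535/6 ≈ -2089.2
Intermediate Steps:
r = -80 (r = -20*4 = -80)
T(a) = 1
k(p, D) = 42 - 7*D
c = -115 (c = -80 + (42 - 7*11) = -80 + (42 - 77) = -80 - 35 = -115)
(1/(V(-3/16) + T(-10)) + 18)*c = (1/(5 + 1) + 18)*(-115) = (1/6 + 18)*(-115) = (109/6)*(-115) = -12535/6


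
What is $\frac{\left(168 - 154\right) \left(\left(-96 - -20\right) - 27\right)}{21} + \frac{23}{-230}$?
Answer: $- \frac{2063}{30} \approx -68.767$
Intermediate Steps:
$\frac{\left(168 - 154\right) \left(\left(-96 - -20\right) - 27\right)}{21} + \frac{23}{-230} = 14 \left(\left(-96 + 20\right) - 27\right) \frac{1}{21} + 23 \left(- \frac{1}{230}\right) = 14 \left(-76 - 27\right) \frac{1}{21} - \frac{1}{10} = 14 \left(-103\right) \frac{1}{21} - \frac{1}{10} = \left(-1442\right) \frac{1}{21} - \frac{1}{10} = - \frac{206}{3} - \frac{1}{10} = - \frac{2063}{30}$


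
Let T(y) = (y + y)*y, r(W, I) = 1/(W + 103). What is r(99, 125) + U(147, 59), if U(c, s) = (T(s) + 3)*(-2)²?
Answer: 5627721/202 ≈ 27860.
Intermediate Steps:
r(W, I) = 1/(103 + W)
T(y) = 2*y² (T(y) = (2*y)*y = 2*y²)
U(c, s) = 12 + 8*s² (U(c, s) = (2*s² + 3)*(-2)² = (3 + 2*s²)*4 = 12 + 8*s²)
r(99, 125) + U(147, 59) = 1/(103 + 99) + (12 + 8*59²) = 1/202 + (12 + 8*3481) = 1/202 + (12 + 27848) = 1/202 + 27860 = 5627721/202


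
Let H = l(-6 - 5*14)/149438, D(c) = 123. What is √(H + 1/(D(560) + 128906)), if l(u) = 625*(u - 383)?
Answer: I*√713718014977380940774/19281835702 ≈ 1.3855*I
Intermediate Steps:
l(u) = -239375 + 625*u (l(u) = 625*(-383 + u) = -239375 + 625*u)
H = -286875/149438 (H = (-239375 + 625*(-6 - 5*14))/149438 = (-239375 + 625*(-6 - 70))*(1/149438) = (-239375 + 625*(-76))*(1/149438) = (-239375 - 47500)*(1/149438) = -286875*1/149438 = -286875/149438 ≈ -1.9197)
√(H + 1/(D(560) + 128906)) = √(-286875/149438 + 1/(123 + 128906)) = √(-286875/149438 + 1/129029) = √(-37015044937/19281835702) = I*√713718014977380940774/19281835702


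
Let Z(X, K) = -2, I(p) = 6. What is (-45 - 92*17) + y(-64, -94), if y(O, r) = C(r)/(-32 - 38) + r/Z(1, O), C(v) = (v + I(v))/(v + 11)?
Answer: -4537654/2905 ≈ -1562.0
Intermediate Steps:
C(v) = (6 + v)/(11 + v) (C(v) = (v + 6)/(v + 11) = (6 + v)/(11 + v))
y(O, r) = -r/2 - (6 + r)/(70*(11 + r)) (y(O, r) = ((6 + r)/(11 + r))/(-32 - 38) + r/(-2) = ((6 + r)/(11 + r))/(-70) + r*(-½) = ((6 + r)/(11 + r))*(-1/70) - r/2 = -(6 + r)/(70*(11 + r)) - r/2 = -r/2 - (6 + r)/(70*(11 + r)))
(-45 - 92*17) + y(-64, -94) = (-45 - 92*17) + (-6 - 1*(-94) - 35*(-94)*(11 - 94))/(70*(11 - 94)) = (-45 - 1564) + (1/70)*(-6 + 94 - 35*(-94)*(-83))/(-83) = -1609 + (1/70)*(-1/83)*(-6 + 94 - 273070) = -1609 + (1/70)*(-1/83)*(-272982) = -1609 + 136491/2905 = -4537654/2905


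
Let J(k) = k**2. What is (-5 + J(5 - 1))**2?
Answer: 121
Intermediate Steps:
(-5 + J(5 - 1))**2 = (-5 + (5 - 1)**2)**2 = (-5 + 4**2)**2 = (-5 + 16)**2 = 11**2 = 121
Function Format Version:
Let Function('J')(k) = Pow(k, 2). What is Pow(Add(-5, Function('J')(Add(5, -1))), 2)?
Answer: 121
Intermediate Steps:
Pow(Add(-5, Function('J')(Add(5, -1))), 2) = Pow(Add(-5, Pow(Add(5, -1), 2)), 2) = Pow(Add(-5, Pow(4, 2)), 2) = Pow(Add(-5, 16), 2) = Pow(11, 2) = 121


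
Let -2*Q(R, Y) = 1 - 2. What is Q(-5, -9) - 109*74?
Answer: -16131/2 ≈ -8065.5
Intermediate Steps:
Q(R, Y) = 1/2 (Q(R, Y) = -(1 - 2)/2 = -1/2*(-1) = 1/2)
Q(-5, -9) - 109*74 = 1/2 - 109*74 = 1/2 - 8066 = -16131/2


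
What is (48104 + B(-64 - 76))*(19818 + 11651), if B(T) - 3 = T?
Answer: 1509473523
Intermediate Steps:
B(T) = 3 + T
(48104 + B(-64 - 76))*(19818 + 11651) = (48104 + (3 + (-64 - 76)))*(19818 + 11651) = (48104 + (3 - 140))*31469 = (48104 - 137)*31469 = 47967*31469 = 1509473523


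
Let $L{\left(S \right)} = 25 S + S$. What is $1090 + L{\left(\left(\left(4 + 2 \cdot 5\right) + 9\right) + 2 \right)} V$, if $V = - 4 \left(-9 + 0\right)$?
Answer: $24490$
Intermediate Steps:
$L{\left(S \right)} = 26 S$
$V = 36$ ($V = \left(-4\right) \left(-9\right) = 36$)
$1090 + L{\left(\left(\left(4 + 2 \cdot 5\right) + 9\right) + 2 \right)} V = 1090 + 26 \left(\left(\left(4 + 2 \cdot 5\right) + 9\right) + 2\right) 36 = 1090 + 26 \left(\left(\left(4 + 10\right) + 9\right) + 2\right) 36 = 1090 + 26 \left(\left(14 + 9\right) + 2\right) 36 = 1090 + 26 \left(23 + 2\right) 36 = 1090 + 26 \cdot 25 \cdot 36 = 1090 + 650 \cdot 36 = 1090 + 23400 = 24490$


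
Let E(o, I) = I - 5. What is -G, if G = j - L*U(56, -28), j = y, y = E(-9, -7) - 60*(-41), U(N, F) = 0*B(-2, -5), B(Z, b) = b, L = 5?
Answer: -2448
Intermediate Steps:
E(o, I) = -5 + I
U(N, F) = 0 (U(N, F) = 0*(-5) = 0)
y = 2448 (y = (-5 - 7) - 60*(-41) = -12 + 2460 = 2448)
j = 2448
G = 2448 (G = 2448 - 5*0 = 2448 - 1*0 = 2448 + 0 = 2448)
-G = -1*2448 = -2448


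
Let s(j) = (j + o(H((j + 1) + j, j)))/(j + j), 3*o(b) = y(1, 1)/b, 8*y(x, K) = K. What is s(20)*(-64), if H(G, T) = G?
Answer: -19681/615 ≈ -32.002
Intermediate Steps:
y(x, K) = K/8
o(b) = 1/(24*b) (o(b) = (((⅛)*1)/b)/3 = (1/(8*b))/3 = 1/(24*b))
s(j) = (j + 1/(24*(1 + 2*j)))/(2*j) (s(j) = (j + 1/(24*((j + 1) + j)))/(j + j) = (j + 1/(24*((1 + j) + j)))/((2*j)) = (j + 1/(24*(1 + 2*j)))*(1/(2*j)) = (j + 1/(24*(1 + 2*j)))/(2*j))
s(20)*(-64) = ((1/48)*(1 + 24*20*(1 + 2*20))/(20*(1 + 2*20)))*(-64) = ((1/48)*(1/20)*(1 + 24*20*(1 + 40))/(1 + 40))*(-64) = ((1/48)*(1/20)*(1 + 24*20*41)/41)*(-64) = ((1/48)*(1/20)*(1/41)*(1 + 19680))*(-64) = ((1/48)*(1/20)*(1/41)*19681)*(-64) = (19681/39360)*(-64) = -19681/615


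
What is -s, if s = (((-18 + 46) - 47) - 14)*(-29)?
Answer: -957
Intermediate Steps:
s = 957 (s = ((28 - 47) - 14)*(-29) = (-19 - 14)*(-29) = -33*(-29) = 957)
-s = -1*957 = -957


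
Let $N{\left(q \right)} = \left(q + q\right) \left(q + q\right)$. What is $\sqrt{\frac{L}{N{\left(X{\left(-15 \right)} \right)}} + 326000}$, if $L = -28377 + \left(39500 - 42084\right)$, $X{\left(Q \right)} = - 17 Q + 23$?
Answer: $\frac{\sqrt{100778305039}}{556} \approx 570.96$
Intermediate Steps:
$X{\left(Q \right)} = 23 - 17 Q$
$L = -30961$ ($L = -28377 + \left(39500 + \left(-55251 + 13167\right)\right) = -28377 + \left(39500 - 42084\right) = -28377 - 2584 = -30961$)
$N{\left(q \right)} = 4 q^{2}$ ($N{\left(q \right)} = 2 q 2 q = 4 q^{2}$)
$\sqrt{\frac{L}{N{\left(X{\left(-15 \right)} \right)}} + 326000} = \sqrt{- \frac{30961}{4 \left(23 - -255\right)^{2}} + 326000} = \sqrt{- \frac{30961}{4 \left(23 + 255\right)^{2}} + 326000} = \sqrt{- \frac{30961}{4 \cdot 278^{2}} + 326000} = \sqrt{- \frac{30961}{4 \cdot 77284} + 326000} = \sqrt{- \frac{30961}{309136} + 326000} = \sqrt{\frac{100778305039}{309136}} = \frac{\sqrt{100778305039}}{556}$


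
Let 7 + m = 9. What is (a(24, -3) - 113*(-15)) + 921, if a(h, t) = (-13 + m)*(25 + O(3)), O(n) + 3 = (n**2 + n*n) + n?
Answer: 2143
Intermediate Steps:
m = 2 (m = -7 + 9 = 2)
O(n) = -3 + n + 2*n**2 (O(n) = -3 + ((n**2 + n*n) + n) = -3 + ((n**2 + n**2) + n) = -3 + (2*n**2 + n) = -3 + (n + 2*n**2) = -3 + n + 2*n**2)
a(h, t) = -473 (a(h, t) = (-13 + 2)*(25 + (-3 + 3 + 2*3**2)) = -11*(25 + (-3 + 3 + 2*9)) = -11*(25 + (-3 + 3 + 18)) = -11*(25 + 18) = -11*43 = -473)
(a(24, -3) - 113*(-15)) + 921 = (-473 - 113*(-15)) + 921 = (-473 - 1*(-1695)) + 921 = (-473 + 1695) + 921 = 1222 + 921 = 2143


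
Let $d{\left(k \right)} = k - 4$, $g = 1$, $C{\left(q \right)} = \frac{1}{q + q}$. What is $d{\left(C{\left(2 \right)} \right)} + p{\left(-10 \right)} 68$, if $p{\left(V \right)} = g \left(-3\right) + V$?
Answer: $- \frac{3551}{4} \approx -887.75$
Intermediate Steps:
$C{\left(q \right)} = \frac{1}{2 q}$
$p{\left(V \right)} = -3 + V$ ($p{\left(V \right)} = 1 \left(-3\right) + V = -3 + V$)
$d{\left(k \right)} = -4 + k$
$d{\left(C{\left(2 \right)} \right)} + p{\left(-10 \right)} 68 = \left(-4 + \frac{1}{2 \cdot 2}\right) + \left(-3 - 10\right) 68 = \left(-4 + \frac{1}{2} \cdot \frac{1}{2}\right) - 884 = \left(-4 + \frac{1}{4}\right) - 884 = - \frac{15}{4} - 884 = - \frac{3551}{4}$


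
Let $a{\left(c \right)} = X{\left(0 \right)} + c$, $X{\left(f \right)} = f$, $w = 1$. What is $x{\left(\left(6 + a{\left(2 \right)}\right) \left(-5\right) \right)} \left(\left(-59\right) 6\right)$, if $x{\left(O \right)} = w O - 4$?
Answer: $15576$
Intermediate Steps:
$a{\left(c \right)} = c$ ($a{\left(c \right)} = 0 + c = c$)
$x{\left(O \right)} = -4 + O$ ($x{\left(O \right)} = 1 O - 4 = O - 4 = -4 + O$)
$x{\left(\left(6 + a{\left(2 \right)}\right) \left(-5\right) \right)} \left(\left(-59\right) 6\right) = \left(-4 + \left(6 + 2\right) \left(-5\right)\right) \left(\left(-59\right) 6\right) = \left(-4 + 8 \left(-5\right)\right) \left(-354\right) = \left(-4 - 40\right) \left(-354\right) = \left(-44\right) \left(-354\right) = 15576$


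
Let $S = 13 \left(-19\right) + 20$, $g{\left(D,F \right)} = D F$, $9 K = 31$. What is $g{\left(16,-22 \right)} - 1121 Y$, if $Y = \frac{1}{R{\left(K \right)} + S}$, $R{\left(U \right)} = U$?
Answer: $- \frac{698135}{2012} \approx -346.99$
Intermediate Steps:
$K = \frac{31}{9}$ ($K = \frac{1}{9} \cdot 31 = \frac{31}{9} \approx 3.4444$)
$S = -227$ ($S = -247 + 20 = -227$)
$Y = - \frac{9}{2012}$ ($Y = \frac{1}{\frac{31}{9} - 227} = \frac{1}{- \frac{2012}{9}} = - \frac{9}{2012} \approx -0.0044732$)
$g{\left(16,-22 \right)} - 1121 Y = 16 \left(-22\right) - - \frac{10089}{2012} = -352 + \frac{10089}{2012} = - \frac{698135}{2012}$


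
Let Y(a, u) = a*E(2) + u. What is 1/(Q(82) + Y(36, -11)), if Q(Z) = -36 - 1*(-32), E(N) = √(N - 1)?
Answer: 1/21 ≈ 0.047619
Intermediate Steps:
E(N) = √(-1 + N)
Q(Z) = -4 (Q(Z) = -36 + 32 = -4)
Y(a, u) = a + u (Y(a, u) = a*√(-1 + 2) + u = a*√1 + u = a*1 + u = a + u)
1/(Q(82) + Y(36, -11)) = 1/(-4 + (36 - 11)) = 1/(-4 + 25) = 1/21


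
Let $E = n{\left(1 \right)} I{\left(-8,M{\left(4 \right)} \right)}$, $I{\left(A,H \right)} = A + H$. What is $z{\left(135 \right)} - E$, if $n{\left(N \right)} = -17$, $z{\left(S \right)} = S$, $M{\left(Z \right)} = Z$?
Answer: $67$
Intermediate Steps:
$E = 68$ ($E = - 17 \left(-8 + 4\right) = \left(-17\right) \left(-4\right) = 68$)
$z{\left(135 \right)} - E = 135 - 68 = 67$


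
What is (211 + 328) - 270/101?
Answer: 54169/101 ≈ 536.33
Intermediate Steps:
(211 + 328) - 270/101 = 539 - 270*1/101 = 539 - 270/101 = 54169/101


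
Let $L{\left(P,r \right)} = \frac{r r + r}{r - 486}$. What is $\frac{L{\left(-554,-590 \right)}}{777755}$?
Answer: $- \frac{34751}{83686438} \approx -0.00041525$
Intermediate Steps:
$L{\left(P,r \right)} = \frac{r + r^{2}}{-486 + r}$ ($L{\left(P,r \right)} = \frac{r^{2} + r}{-486 + r} = \frac{r + r^{2}}{-486 + r}$)
$\frac{L{\left(-554,-590 \right)}}{777755} = \frac{\left(-590\right) \frac{1}{-486 - 590} \left(1 - 590\right)}{777755} = \left(-590\right) \frac{1}{-1076} \left(-589\right) \frac{1}{777755} = \left(-590\right) \left(- \frac{1}{1076}\right) \left(-589\right) \frac{1}{777755} = \left(- \frac{173755}{538}\right) \frac{1}{777755} = - \frac{34751}{83686438}$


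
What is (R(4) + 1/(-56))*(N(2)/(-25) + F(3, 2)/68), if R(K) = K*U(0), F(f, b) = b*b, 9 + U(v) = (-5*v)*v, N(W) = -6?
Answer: -256159/23800 ≈ -10.763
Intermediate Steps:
U(v) = -9 - 5*v**2 (U(v) = -9 + (-5*v)*v = -9 - 5*v**2)
F(f, b) = b**2
R(K) = -9*K (R(K) = K*(-9 - 5*0**2) = K*(-9 - 5*0) = K*(-9 + 0) = K*(-9) = -9*K)
(R(4) + 1/(-56))*(N(2)/(-25) + F(3, 2)/68) = (-9*4 + 1/(-56))*(-6/(-25) + 2**2/68) = (-36 - 1/56)*(-6*(-1/25) + 4*(1/68)) = -2017*(6/25 + 1/17)/56 = -2017/56*127/425 = -256159/23800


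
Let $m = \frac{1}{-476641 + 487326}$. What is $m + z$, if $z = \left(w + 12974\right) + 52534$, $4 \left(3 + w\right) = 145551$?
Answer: $\frac{4354896139}{42740} \approx 1.0189 \cdot 10^{5}$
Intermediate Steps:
$w = \frac{145539}{4}$ ($w = -3 + \frac{1}{4} \cdot 145551 = -3 + \frac{145551}{4} = \frac{145539}{4} \approx 36385.0$)
$z = \frac{407571}{4}$ ($z = \left(\frac{145539}{4} + 12974\right) + 52534 = \frac{197435}{4} + 52534 = \frac{407571}{4} \approx 1.0189 \cdot 10^{5}$)
$m = \frac{1}{10685} \approx 9.3589 \cdot 10^{-5}$
$m + z = \frac{1}{10685} + \frac{407571}{4} = \frac{4354896139}{42740}$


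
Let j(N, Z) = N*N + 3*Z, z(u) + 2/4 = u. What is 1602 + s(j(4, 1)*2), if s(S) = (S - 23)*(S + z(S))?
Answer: 5469/2 ≈ 2734.5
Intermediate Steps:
z(u) = -½ + u
j(N, Z) = N² + 3*Z
s(S) = (-23 + S)*(-½ + 2*S) (s(S) = (S - 23)*(S + (-½ + S)) = (-23 + S)*(-½ + 2*S))
1602 + s(j(4, 1)*2) = 1602 + (23/2 + 2*((4² + 3*1)*2)² - 93*(4² + 3*1)*2/2) = 1602 + (23/2 + 2*((16 + 3)*2)² - 93*(16 + 3)*2/2) = 1602 + (23/2 + 2*(19*2)² - 1767*2/2) = 1602 + (23/2 + 2*38² - 93/2*38) = 1602 + (23/2 + 2*1444 - 1767) = 1602 + (23/2 + 2888 - 1767) = 1602 + 2265/2 = 5469/2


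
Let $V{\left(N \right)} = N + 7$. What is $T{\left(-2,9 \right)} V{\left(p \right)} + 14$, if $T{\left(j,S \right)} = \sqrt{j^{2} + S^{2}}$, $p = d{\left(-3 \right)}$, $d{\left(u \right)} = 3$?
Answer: $14 + 10 \sqrt{85} \approx 106.2$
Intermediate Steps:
$p = 3$
$T{\left(j,S \right)} = \sqrt{S^{2} + j^{2}}$
$V{\left(N \right)} = 7 + N$
$T{\left(-2,9 \right)} V{\left(p \right)} + 14 = \sqrt{9^{2} + \left(-2\right)^{2}} \left(7 + 3\right) + 14 = \sqrt{81 + 4} \cdot 10 + 14 = \sqrt{85} \cdot 10 + 14 = 10 \sqrt{85} + 14 = 14 + 10 \sqrt{85}$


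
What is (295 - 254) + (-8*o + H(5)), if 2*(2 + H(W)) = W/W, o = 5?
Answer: -1/2 ≈ -0.50000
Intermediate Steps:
H(W) = -3/2 (H(W) = -2 + (W/W)/2 = -2 + (1/2)*1 = -2 + 1/2 = -3/2)
(295 - 254) + (-8*o + H(5)) = (295 - 254) + (-8*5 - 3/2) = 41 + (-40 - 3/2) = 41 - 83/2 = -1/2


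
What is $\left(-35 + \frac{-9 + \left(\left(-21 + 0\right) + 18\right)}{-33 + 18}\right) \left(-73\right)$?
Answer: $\frac{12483}{5} \approx 2496.6$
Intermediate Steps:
$\left(-35 + \frac{-9 + \left(\left(-21 + 0\right) + 18\right)}{-33 + 18}\right) \left(-73\right) = \left(-35 + \frac{-9 + \left(-21 + 18\right)}{-15}\right) \left(-73\right) = \left(-35 + \left(-9 - 3\right) \left(- \frac{1}{15}\right)\right) \left(-73\right) = \left(-35 - - \frac{4}{5}\right) \left(-73\right) = \left(-35 + \frac{4}{5}\right) \left(-73\right) = \left(- \frac{171}{5}\right) \left(-73\right) = \frac{12483}{5}$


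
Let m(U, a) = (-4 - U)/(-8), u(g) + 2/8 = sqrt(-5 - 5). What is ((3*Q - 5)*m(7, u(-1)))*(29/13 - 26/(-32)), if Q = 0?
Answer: -34815/1664 ≈ -20.922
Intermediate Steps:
u(g) = -1/4 + I*sqrt(10) (u(g) = -1/4 + sqrt(-5 - 5) = -1/4 + sqrt(-10) = -1/4 + I*sqrt(10))
m(U, a) = 1/2 + U/8 (m(U, a) = (-4 - U)*(-1/8) = 1/2 + U/8)
((3*Q - 5)*m(7, u(-1)))*(29/13 - 26/(-32)) = ((3*0 - 5)*(1/2 + (1/8)*7))*(29/13 - 26/(-32)) = ((0 - 5)*(1/2 + 7/8))*(29*(1/13) - 26*(-1/32)) = (-5*11/8)*(29/13 + 13/16) = -55/8*633/208 = -34815/1664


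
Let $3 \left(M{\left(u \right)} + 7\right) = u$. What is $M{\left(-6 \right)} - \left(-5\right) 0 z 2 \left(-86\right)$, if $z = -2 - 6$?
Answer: $0$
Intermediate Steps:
$M{\left(u \right)} = -7 + \frac{u}{3}$
$z = -8$ ($z = -2 - 6 = -8$)
$M{\left(-6 \right)} - \left(-5\right) 0 z 2 \left(-86\right) = \left(-7 + \frac{1}{3} \left(-6\right)\right) - \left(-5\right) 0 \left(-8\right) 2 \left(-86\right) = \left(-7 - 2\right) - 0 \left(-8\right) 2 \left(-86\right) = - 9 \left(-1\right) 0 \cdot 2 \left(-86\right) = - 9 \cdot 0 \cdot 2 \left(-86\right) = \left(-9\right) 0 \left(-86\right) = 0 \left(-86\right) = 0$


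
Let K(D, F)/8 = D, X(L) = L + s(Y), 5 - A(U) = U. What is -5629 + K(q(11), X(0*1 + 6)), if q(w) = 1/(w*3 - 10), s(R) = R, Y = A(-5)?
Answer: -129459/23 ≈ -5628.6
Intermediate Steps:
A(U) = 5 - U
Y = 10 (Y = 5 - 1*(-5) = 5 + 5 = 10)
q(w) = 1/(-10 + 3*w) (q(w) = 1/(3*w - 10) = 1/(-10 + 3*w))
X(L) = 10 + L (X(L) = L + 10 = 10 + L)
K(D, F) = 8*D
-5629 + K(q(11), X(0*1 + 6)) = -5629 + 8/(-10 + 3*11) = -5629 + 8/(-10 + 33) = -5629 + 8/23 = -129459/23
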